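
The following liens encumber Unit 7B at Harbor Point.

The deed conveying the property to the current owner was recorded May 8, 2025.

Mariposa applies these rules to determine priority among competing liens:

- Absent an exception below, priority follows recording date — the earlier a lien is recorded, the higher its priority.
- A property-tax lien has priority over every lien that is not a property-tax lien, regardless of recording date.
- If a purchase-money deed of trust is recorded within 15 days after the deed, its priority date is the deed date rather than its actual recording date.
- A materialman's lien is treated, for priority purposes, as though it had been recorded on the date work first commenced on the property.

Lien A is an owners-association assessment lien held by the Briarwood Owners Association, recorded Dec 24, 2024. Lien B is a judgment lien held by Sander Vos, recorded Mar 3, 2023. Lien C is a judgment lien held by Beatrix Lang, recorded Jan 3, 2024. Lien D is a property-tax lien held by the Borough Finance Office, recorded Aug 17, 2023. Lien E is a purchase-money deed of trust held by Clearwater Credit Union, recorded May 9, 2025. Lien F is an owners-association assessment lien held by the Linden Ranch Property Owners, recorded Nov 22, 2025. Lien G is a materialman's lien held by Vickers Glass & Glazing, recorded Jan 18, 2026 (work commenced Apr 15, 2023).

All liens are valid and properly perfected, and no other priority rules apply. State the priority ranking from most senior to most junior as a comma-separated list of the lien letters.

First, effective dates: E relates back to the deed date May 8, 2025; G is treated as recorded Apr 15, 2023, the work-commencement date.
D is a property-tax lien, so it outranks all other liens regardless of date.
Among the remaining liens, by effective date: B (Mar 3, 2023), G (Apr 15, 2023), C (Jan 3, 2024), A (Dec 24, 2024), E (May 8, 2025), F (Nov 22, 2025).

D, B, G, C, A, E, F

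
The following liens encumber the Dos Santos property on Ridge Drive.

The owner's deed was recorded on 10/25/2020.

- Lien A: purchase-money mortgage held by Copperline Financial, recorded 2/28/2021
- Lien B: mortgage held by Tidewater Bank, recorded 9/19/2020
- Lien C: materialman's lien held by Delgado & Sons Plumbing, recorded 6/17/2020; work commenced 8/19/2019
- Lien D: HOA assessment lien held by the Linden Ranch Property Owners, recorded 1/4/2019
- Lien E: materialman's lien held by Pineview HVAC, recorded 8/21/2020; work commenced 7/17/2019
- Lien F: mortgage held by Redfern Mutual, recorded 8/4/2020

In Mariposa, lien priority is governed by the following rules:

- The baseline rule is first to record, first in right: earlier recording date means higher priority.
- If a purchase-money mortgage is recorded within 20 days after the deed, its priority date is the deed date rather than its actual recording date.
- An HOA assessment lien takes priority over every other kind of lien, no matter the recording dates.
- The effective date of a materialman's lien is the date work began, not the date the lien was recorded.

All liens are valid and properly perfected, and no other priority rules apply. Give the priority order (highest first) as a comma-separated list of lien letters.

D, E, C, F, B, A

First, effective dates: A missed the 20-day window (126 days after the deed), so its recording date stands; C relates back to 8/19/2019 (work commenced); E is treated as recorded 7/17/2019, the work-commencement date.
As an HOA assessment lien, D is senior to every other lien.
Ordering the rest by effective date: E (7/17/2019), C (8/19/2019), F (8/4/2020), B (9/19/2020), A (2/28/2021).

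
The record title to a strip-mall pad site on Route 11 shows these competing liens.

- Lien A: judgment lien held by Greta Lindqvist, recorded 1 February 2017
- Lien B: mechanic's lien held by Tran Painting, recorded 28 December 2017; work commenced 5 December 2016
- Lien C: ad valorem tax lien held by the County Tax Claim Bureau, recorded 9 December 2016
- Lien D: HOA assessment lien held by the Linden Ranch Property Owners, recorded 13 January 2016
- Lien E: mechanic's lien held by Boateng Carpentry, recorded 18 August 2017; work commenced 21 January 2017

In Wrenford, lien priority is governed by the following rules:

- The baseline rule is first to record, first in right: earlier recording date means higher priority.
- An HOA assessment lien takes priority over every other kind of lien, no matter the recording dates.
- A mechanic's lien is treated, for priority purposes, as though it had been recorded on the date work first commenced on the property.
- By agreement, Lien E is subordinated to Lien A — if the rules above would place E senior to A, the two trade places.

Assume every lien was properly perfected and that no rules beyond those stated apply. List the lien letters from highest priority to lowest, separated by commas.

D, B, C, A, E

First, effective dates: B relates back to 5 December 2016 (work commenced); E relates back to 21 January 2017 (work commenced).
D is an HOA assessment lien, so it outranks all other liens regardless of date.
Remaining liens by effective date: B (5 December 2016), C (9 December 2016), E (21 January 2017), A (1 February 2017).
Because E would otherwise rank above A, the subordination swaps them.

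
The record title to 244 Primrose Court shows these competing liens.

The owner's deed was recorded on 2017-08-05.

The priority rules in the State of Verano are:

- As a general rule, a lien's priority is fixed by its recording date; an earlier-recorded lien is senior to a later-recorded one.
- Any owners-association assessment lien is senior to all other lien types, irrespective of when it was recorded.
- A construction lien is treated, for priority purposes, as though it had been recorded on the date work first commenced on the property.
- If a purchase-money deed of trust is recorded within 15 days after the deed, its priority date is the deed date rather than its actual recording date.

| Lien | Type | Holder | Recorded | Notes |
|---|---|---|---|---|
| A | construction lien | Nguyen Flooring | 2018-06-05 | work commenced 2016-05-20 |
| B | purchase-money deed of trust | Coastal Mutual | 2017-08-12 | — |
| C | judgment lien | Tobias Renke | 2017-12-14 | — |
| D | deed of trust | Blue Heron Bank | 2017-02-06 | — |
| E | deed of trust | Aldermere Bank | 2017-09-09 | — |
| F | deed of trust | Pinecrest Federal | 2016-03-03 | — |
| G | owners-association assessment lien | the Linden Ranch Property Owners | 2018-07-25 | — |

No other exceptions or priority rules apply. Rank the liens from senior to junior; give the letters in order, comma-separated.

Effective dates after the stated exceptions: A relates back to 2016-05-20 (work commenced); B's effective date is the deed date, 2017-08-05.
G, as an owners-association assessment lien, has superpriority and ranks first.
Among the remaining liens, by effective date: F (2016-03-03), A (2016-05-20), D (2017-02-06), B (2017-08-05), E (2017-09-09), C (2017-12-14).

G, F, A, D, B, E, C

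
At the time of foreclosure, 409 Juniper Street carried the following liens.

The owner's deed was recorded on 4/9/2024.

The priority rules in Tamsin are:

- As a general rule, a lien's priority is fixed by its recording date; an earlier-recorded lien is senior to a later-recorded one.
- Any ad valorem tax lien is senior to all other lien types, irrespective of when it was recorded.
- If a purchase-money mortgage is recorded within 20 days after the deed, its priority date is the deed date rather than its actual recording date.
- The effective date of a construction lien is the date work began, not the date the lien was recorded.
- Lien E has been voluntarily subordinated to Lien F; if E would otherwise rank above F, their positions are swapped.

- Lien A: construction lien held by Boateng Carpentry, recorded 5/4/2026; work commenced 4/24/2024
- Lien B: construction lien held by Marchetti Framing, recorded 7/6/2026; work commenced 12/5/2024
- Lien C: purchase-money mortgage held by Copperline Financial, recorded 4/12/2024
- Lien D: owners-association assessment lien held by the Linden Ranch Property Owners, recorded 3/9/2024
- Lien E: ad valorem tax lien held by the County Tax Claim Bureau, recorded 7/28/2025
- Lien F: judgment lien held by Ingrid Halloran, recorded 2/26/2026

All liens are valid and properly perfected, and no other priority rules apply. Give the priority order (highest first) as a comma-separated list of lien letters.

F, D, C, A, B, E

First, effective dates: A's effective date is 4/24/2024, when work began; B's effective date is 12/5/2024, when work began; C relates back to the deed date 4/9/2024.
E is an ad valorem tax lien and takes priority over every other lien.
The other liens, earliest effective date first: D (3/9/2024), C (4/9/2024), A (4/24/2024), B (12/5/2024), F (2/26/2026).
E is senior to F before the subordination, so the two trade places.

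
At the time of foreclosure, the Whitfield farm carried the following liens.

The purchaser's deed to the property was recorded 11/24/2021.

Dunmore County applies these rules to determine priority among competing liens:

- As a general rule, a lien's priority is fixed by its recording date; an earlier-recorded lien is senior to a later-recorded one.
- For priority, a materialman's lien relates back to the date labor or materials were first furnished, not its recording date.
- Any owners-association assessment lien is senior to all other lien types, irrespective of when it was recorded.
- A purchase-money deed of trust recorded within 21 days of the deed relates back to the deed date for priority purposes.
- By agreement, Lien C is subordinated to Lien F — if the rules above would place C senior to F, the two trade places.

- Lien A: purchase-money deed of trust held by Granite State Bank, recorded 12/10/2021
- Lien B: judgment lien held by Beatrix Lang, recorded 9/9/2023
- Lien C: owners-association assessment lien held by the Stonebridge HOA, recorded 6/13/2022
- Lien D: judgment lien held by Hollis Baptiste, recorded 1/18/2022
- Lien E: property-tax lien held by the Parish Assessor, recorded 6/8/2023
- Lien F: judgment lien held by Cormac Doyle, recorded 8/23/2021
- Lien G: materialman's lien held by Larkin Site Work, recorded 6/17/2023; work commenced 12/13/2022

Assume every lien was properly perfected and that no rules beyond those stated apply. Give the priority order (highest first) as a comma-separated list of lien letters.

F, C, A, D, G, E, B

Effective dates after the stated exceptions: A relates back to the deed date 11/24/2021; G is treated as recorded 12/13/2022, the work-commencement date.
C is an owners-association assessment lien, so it outranks all other liens regardless of date.
The other liens, earliest effective date first: F (8/23/2021), A (11/24/2021), D (1/18/2022), G (12/13/2022), E (6/8/2023), B (9/9/2023).
The subordination applies — C was senior to F — so C and F swap.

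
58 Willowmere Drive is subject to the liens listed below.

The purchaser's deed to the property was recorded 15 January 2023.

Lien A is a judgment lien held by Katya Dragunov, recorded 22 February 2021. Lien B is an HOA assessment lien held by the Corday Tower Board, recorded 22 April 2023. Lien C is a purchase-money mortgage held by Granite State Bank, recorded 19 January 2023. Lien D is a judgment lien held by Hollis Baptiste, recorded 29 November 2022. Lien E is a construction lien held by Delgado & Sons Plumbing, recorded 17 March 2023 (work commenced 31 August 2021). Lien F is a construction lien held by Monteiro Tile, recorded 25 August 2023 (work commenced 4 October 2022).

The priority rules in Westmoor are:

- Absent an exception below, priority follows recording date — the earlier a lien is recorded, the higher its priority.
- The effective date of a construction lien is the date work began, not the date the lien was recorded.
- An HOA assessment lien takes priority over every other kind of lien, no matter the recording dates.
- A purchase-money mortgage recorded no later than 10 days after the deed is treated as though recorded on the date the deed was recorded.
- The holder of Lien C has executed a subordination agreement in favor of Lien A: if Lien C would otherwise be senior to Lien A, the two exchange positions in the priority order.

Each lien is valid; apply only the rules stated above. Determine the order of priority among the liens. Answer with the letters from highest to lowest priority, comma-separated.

First, effective dates: C was recorded within the 10-day window, so its effective date is the deed date 15 January 2023; E relates back to 31 August 2021 (work commenced); F's effective date is 4 October 2022, when work began.
B is an HOA assessment lien, so it outranks all other liens regardless of date.
Among the remaining liens, by effective date: A (22 February 2021), E (31 August 2021), F (4 October 2022), D (29 November 2022), C (15 January 2023).
C already ranks below A; the subordination has no effect.

B, A, E, F, D, C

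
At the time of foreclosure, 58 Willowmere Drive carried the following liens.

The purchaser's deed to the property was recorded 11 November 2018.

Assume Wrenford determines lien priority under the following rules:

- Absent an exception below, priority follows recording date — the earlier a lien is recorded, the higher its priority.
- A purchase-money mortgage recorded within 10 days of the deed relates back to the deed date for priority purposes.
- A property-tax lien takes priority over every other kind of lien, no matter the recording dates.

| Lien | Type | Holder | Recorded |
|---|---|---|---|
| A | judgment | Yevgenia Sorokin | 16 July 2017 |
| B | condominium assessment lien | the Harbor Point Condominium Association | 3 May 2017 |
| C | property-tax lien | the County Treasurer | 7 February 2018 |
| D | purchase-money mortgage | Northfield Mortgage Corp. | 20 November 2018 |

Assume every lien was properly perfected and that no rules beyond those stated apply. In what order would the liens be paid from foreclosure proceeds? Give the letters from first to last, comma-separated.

First, effective dates: D's effective date is the deed date, 11 November 2018.
C is a property-tax lien, so it outranks all other liens regardless of date.
The other liens, earliest effective date first: B (3 May 2017), A (16 July 2017), D (11 November 2018).

C, B, A, D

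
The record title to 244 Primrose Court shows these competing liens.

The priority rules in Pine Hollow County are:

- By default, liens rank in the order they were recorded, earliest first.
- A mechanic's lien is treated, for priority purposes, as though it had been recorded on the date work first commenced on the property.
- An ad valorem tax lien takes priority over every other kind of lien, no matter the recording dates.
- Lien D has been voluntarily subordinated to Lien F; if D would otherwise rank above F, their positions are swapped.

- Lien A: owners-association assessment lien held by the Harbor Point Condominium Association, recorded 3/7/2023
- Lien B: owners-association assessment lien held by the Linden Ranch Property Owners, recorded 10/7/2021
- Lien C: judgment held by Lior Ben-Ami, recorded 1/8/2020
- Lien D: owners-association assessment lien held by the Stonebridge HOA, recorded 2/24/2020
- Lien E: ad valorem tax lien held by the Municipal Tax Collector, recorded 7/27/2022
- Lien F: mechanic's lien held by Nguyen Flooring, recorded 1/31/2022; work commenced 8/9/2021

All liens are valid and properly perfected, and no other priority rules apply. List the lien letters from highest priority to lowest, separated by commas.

Effective dates: F is treated as recorded 8/9/2021, the work-commencement date.
E is an ad valorem tax lien, so it outranks all other liens regardless of date.
Remaining liens by effective date: C (1/8/2020), D (2/24/2020), F (8/9/2021), B (10/7/2021), A (3/7/2023).
The subordination applies — D was senior to F — so D and F swap.

E, C, F, D, B, A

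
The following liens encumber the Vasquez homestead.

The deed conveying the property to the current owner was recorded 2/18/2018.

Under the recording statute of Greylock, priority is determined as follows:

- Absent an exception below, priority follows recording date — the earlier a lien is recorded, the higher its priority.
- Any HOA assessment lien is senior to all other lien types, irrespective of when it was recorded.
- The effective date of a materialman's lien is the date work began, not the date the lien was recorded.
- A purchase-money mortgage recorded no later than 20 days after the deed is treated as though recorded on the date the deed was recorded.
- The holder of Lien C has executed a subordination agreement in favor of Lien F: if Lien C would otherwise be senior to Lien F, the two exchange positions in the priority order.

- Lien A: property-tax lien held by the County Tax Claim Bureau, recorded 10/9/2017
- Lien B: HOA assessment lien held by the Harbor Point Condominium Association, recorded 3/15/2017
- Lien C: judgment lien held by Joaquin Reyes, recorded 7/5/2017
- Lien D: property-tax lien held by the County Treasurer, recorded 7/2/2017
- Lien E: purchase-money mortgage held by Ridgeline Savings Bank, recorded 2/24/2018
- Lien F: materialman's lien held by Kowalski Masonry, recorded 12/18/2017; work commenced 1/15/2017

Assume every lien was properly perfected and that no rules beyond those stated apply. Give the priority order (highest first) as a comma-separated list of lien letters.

Effective dates: E relates back to the deed date 2/18/2018; F is treated as recorded 1/15/2017, the work-commencement date.
B, as an HOA assessment lien, has superpriority and ranks first.
The other liens, earliest effective date first: F (1/15/2017), D (7/2/2017), C (7/5/2017), A (10/9/2017), E (2/18/2018).
C already ranks below F; the subordination has no effect.

B, F, D, C, A, E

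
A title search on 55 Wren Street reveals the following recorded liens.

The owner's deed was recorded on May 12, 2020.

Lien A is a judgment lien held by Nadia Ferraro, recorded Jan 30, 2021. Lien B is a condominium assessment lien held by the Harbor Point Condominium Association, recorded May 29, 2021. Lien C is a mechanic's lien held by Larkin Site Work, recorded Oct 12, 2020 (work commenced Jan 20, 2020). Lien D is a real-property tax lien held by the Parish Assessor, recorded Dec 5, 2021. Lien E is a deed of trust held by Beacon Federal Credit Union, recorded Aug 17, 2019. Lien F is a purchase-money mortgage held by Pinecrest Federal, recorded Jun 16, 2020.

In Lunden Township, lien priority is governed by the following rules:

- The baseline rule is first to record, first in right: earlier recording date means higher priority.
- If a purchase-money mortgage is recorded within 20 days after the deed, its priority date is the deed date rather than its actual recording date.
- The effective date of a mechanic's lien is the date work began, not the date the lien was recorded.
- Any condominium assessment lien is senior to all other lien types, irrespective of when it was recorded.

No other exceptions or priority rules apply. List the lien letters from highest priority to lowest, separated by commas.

Effective dates after the stated exceptions: C relates back to Jan 20, 2020 (work commenced); F missed the 20-day window (35 days after the deed), so its recording date stands.
B, as a condominium assessment lien, has superpriority and ranks first.
Among the remaining liens, by effective date: E (Aug 17, 2019), C (Jan 20, 2020), F (Jun 16, 2020), A (Jan 30, 2021), D (Dec 5, 2021).

B, E, C, F, A, D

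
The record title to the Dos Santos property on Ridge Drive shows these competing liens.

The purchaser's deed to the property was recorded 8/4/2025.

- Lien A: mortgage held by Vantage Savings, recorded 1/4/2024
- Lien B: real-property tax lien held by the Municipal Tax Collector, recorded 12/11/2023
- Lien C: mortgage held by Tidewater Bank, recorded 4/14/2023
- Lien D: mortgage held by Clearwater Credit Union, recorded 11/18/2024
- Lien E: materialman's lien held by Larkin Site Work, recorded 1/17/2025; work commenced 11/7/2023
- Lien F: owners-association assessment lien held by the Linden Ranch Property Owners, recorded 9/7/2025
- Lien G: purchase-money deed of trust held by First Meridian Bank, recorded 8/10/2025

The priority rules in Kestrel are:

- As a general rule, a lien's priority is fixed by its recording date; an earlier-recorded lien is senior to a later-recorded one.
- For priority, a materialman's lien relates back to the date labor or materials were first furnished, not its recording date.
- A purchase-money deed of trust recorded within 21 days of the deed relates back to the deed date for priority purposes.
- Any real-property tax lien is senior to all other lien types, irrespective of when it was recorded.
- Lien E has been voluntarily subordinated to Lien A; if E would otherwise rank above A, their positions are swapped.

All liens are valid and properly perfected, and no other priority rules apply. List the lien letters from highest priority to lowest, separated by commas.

First, effective dates: E relates back to 11/7/2023 (work commenced); G's effective date is the deed date, 8/4/2025.
B is a real-property tax lien and takes priority over every other lien.
Among the remaining liens, by effective date: C (4/14/2023), E (11/7/2023), A (1/4/2024), D (11/18/2024), G (8/4/2025), F (9/7/2025).
E is senior to A before the subordination, so the two trade places.

B, C, A, E, D, G, F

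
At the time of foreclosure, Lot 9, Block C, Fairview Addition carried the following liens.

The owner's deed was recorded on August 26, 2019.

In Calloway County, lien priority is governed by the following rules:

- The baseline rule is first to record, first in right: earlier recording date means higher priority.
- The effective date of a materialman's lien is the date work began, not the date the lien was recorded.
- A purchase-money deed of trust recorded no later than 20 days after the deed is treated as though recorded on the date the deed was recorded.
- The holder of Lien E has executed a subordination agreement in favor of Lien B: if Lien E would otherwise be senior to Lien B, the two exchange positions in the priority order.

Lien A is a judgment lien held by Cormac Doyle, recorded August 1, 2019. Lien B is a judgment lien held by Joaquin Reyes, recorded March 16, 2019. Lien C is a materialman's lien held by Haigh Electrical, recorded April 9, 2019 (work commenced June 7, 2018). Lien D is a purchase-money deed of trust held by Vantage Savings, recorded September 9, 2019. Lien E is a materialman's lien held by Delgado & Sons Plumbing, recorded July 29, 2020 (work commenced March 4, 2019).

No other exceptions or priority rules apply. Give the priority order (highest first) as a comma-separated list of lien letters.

C, B, E, A, D

First, effective dates: C's effective date is June 7, 2018, when work began; D was recorded within the 20-day window, so its effective date is the deed date August 26, 2019; E's effective date is March 4, 2019, when work began.
By effective date, earliest first: C (June 7, 2018), E (March 4, 2019), B (March 16, 2019), A (August 1, 2019), D (August 26, 2019).
E would otherwise be senior to B, so under the subordination agreement E and B exchange positions.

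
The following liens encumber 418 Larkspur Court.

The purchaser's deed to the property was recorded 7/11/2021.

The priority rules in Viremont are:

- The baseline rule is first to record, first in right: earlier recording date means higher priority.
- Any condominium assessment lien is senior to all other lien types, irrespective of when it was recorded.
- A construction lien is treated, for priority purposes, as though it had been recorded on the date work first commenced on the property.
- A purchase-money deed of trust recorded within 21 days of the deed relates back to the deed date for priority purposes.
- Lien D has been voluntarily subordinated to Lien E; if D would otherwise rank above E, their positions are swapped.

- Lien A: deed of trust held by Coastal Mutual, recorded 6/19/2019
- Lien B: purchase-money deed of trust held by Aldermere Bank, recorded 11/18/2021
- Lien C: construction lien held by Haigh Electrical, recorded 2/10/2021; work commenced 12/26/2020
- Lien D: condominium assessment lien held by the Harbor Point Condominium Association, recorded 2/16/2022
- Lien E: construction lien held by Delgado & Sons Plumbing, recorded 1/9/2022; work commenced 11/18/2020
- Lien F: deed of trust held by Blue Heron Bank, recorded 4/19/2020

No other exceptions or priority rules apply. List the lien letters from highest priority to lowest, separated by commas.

E, A, F, D, C, B

Effective dates after the stated exceptions: B missed the 21-day window (130 days after the deed), so its recording date stands; C is treated as recorded 12/26/2020, the work-commencement date; E relates back to 11/18/2020 (work commenced).
As a condominium assessment lien, D is senior to every other lien.
The other liens, earliest effective date first: A (6/19/2019), F (4/19/2020), E (11/18/2020), C (12/26/2020), B (11/18/2021).
Because D would otherwise rank above E, the subordination swaps them.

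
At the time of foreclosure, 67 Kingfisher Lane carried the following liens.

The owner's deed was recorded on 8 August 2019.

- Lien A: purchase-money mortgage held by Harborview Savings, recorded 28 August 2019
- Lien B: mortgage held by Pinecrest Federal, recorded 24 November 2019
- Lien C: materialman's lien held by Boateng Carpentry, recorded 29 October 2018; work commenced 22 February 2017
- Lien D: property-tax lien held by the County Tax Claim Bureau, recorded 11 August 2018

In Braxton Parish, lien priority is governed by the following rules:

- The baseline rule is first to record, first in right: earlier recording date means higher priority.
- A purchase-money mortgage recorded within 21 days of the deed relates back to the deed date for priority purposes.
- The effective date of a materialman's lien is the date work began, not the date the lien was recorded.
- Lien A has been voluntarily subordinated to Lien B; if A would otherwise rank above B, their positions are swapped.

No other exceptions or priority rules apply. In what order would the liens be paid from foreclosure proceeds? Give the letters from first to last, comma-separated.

Effective dates: A's effective date is the deed date, 8 August 2019; C's effective date is 22 February 2017, when work began.
By effective date: C (22 February 2017), D (11 August 2018), A (8 August 2019), B (24 November 2019).
A is senior to B before the subordination, so the two trade places.

C, D, B, A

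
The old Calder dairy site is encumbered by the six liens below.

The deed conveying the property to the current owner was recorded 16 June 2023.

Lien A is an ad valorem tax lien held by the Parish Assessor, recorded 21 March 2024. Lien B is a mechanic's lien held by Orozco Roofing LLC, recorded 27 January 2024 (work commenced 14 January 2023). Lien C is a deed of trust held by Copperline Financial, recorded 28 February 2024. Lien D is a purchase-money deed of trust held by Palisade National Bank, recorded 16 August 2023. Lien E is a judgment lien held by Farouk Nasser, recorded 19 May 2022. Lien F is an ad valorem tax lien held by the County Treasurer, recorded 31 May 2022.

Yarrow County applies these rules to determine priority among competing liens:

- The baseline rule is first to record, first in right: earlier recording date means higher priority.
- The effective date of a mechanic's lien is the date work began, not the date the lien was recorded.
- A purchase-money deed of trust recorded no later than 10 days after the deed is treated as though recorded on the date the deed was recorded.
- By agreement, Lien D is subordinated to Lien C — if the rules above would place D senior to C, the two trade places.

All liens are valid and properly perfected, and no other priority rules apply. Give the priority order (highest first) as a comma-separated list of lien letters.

First, effective dates: B is treated as recorded 14 January 2023, the work-commencement date; D was recorded 61 days after the deed — beyond 10 days — so no relation-back applies.
By effective date: E (19 May 2022), F (31 May 2022), B (14 January 2023), D (16 August 2023), C (28 February 2024), A (21 March 2024).
Because D would otherwise rank above C, the subordination swaps them.

E, F, B, C, D, A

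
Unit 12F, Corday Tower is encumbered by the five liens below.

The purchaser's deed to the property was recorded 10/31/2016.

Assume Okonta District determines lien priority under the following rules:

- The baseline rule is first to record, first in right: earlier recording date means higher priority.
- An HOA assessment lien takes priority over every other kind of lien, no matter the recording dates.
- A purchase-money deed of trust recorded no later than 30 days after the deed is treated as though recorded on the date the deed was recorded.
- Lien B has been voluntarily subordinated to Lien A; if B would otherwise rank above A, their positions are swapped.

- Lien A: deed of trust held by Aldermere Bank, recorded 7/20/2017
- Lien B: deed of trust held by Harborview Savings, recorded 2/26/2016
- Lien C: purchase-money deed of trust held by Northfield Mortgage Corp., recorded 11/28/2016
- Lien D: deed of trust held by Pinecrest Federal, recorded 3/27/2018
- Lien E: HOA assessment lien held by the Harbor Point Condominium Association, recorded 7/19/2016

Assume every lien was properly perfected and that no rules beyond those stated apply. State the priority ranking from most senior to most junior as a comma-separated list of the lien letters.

E, A, C, B, D

Effective dates: C's effective date is the deed date, 10/31/2016.
E is an HOA assessment lien and takes priority over every other lien.
Remaining liens by effective date: B (2/26/2016), C (10/31/2016), A (7/20/2017), D (3/27/2018).
B would otherwise be senior to A, so under the subordination agreement B and A exchange positions.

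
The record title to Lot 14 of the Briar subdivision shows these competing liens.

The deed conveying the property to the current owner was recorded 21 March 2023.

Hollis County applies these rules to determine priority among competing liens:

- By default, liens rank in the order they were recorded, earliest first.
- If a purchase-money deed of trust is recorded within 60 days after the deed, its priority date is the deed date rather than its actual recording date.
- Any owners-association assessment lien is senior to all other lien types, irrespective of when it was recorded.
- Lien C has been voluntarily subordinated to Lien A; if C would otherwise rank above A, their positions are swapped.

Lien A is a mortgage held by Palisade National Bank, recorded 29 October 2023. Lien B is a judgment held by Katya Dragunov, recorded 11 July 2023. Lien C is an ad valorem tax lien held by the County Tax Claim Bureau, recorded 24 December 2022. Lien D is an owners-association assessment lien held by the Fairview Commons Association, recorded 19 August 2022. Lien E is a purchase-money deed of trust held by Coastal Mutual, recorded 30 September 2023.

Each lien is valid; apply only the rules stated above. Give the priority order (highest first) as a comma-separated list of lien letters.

Adjusting effective dates: E was recorded 193 days after the deed — beyond 60 days — so no relation-back applies.
As an owners-association assessment lien, D is senior to every other lien.
Ordering the rest by effective date: C (24 December 2022), B (11 July 2023), E (30 September 2023), A (29 October 2023).
Because C would otherwise rank above A, the subordination swaps them.

D, A, B, E, C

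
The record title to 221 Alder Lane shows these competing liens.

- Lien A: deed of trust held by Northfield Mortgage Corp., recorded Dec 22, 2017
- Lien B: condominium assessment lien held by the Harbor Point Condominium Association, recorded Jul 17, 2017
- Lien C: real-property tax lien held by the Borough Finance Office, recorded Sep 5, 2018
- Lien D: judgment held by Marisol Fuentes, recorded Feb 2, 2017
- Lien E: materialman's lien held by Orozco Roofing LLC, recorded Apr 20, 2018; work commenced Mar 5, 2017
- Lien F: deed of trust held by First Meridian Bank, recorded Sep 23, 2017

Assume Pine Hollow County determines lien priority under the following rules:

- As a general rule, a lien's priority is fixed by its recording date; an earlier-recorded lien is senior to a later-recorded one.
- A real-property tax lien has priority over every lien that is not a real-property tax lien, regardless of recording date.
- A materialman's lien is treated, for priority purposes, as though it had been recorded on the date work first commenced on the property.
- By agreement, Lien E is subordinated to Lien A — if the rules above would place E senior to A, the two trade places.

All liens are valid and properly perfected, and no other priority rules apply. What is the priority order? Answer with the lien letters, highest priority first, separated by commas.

Adjusting effective dates: E relates back to Mar 5, 2017 (work commenced).
C is a real-property tax lien and takes priority over every other lien.
Among the remaining liens, by effective date: D (Feb 2, 2017), E (Mar 5, 2017), B (Jul 17, 2017), F (Sep 23, 2017), A (Dec 22, 2017).
The subordination applies — E was senior to A — so E and A swap.

C, D, A, B, F, E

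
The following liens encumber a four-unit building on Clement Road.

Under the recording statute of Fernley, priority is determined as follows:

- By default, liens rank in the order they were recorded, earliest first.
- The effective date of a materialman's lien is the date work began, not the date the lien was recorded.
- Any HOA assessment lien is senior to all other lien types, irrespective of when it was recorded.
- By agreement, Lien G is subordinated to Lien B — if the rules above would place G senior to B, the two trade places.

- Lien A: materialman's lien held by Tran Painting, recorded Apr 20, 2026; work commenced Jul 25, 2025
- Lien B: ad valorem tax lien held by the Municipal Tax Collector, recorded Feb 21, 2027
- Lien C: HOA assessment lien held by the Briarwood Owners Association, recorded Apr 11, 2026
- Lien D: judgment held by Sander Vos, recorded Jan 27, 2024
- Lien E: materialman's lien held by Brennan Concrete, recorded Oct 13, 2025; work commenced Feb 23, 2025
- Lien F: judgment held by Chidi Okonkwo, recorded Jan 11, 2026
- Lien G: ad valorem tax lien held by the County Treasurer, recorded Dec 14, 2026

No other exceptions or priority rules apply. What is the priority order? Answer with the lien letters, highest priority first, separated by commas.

C, D, E, A, F, B, G

Adjusting effective dates: A is treated as recorded Jul 25, 2025, the work-commencement date; E's effective date is Feb 23, 2025, when work began.
C is an HOA assessment lien, so it outranks all other liens regardless of date.
Ordering the rest by effective date: D (Jan 27, 2024), E (Feb 23, 2025), A (Jul 25, 2025), F (Jan 11, 2026), G (Dec 14, 2026), B (Feb 21, 2027).
Because G would otherwise rank above B, the subordination swaps them.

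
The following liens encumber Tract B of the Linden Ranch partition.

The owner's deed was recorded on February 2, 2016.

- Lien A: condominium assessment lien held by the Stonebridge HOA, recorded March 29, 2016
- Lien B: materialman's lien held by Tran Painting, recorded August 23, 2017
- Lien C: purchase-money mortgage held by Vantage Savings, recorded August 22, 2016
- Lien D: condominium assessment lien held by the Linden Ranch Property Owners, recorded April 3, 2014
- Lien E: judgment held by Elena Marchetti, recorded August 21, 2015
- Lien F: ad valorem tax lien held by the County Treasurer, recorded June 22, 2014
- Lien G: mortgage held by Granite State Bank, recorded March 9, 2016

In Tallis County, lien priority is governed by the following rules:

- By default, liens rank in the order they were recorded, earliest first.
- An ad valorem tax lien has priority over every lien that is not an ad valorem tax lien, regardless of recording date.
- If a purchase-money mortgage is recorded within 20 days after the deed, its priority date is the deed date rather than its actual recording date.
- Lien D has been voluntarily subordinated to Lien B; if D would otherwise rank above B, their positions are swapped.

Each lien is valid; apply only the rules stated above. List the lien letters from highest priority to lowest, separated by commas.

F, B, E, G, A, C, D

First, effective dates: C was recorded 202 days after the deed, outside the 20-day window, so it keeps its recording date.
F is an ad valorem tax lien and takes priority over every other lien.
The other liens, earliest effective date first: D (April 3, 2014), E (August 21, 2015), G (March 9, 2016), A (March 29, 2016), C (August 22, 2016), B (August 23, 2017).
D would otherwise be senior to B, so under the subordination agreement D and B exchange positions.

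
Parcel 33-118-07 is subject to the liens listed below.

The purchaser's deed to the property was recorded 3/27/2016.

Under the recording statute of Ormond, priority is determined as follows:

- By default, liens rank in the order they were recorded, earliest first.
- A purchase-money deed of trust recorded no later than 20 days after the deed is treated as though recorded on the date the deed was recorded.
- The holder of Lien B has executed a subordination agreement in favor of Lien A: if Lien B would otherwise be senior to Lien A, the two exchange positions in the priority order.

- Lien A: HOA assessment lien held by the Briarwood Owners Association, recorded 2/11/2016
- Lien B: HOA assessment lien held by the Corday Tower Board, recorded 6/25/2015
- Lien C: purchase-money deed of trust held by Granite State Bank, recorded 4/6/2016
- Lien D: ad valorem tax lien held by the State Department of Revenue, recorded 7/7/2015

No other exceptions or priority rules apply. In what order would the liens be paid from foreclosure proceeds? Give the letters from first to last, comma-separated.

Effective dates: C's effective date is the deed date, 3/27/2016.
By effective date: B (6/25/2015), D (7/7/2015), A (2/11/2016), C (3/27/2016).
B would otherwise be senior to A, so under the subordination agreement B and A exchange positions.

A, D, B, C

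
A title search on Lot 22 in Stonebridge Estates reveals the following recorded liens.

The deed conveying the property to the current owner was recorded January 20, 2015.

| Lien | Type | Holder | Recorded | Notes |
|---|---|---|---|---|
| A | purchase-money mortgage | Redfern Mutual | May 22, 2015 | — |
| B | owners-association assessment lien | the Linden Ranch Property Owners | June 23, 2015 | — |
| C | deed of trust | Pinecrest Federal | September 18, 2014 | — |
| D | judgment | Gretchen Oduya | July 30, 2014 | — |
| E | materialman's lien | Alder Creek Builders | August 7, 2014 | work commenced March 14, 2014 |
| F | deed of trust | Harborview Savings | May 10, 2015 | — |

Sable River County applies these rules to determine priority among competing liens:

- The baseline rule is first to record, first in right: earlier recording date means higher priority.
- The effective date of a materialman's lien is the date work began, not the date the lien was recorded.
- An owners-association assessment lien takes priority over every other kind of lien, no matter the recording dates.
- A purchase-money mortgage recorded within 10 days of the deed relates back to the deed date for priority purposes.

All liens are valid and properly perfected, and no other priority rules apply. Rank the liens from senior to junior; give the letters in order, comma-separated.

B, E, D, C, F, A

Effective dates: A was recorded 122 days after the deed, outside the 10-day window, so it keeps its recording date; E relates back to March 14, 2014 (work commenced).
B is an owners-association assessment lien and takes priority over every other lien.
Among the remaining liens, by effective date: E (March 14, 2014), D (July 30, 2014), C (September 18, 2014), F (May 10, 2015), A (May 22, 2015).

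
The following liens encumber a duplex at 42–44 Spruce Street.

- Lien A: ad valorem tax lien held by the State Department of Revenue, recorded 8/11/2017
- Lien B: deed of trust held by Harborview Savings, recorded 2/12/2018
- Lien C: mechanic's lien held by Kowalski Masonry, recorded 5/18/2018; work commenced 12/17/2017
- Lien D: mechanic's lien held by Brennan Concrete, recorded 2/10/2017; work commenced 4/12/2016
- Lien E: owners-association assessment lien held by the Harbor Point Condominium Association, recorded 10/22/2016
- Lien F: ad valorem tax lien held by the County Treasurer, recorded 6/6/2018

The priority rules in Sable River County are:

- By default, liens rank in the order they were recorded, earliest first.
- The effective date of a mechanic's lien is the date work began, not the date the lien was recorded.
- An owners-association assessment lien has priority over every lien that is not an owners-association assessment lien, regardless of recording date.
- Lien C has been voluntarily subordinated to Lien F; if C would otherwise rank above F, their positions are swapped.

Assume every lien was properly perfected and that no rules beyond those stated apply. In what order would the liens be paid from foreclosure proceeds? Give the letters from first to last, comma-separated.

E, D, A, F, B, C

Effective dates after the stated exceptions: C relates back to 12/17/2017 (work commenced); D's effective date is 4/12/2016, when work began.
E is an owners-association assessment lien, so it outranks all other liens regardless of date.
Remaining liens by effective date: D (4/12/2016), A (8/11/2017), C (12/17/2017), B (2/12/2018), F (6/6/2018).
C is senior to F before the subordination, so the two trade places.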